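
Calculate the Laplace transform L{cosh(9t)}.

L{cosh(ωt)} = s/(s² - ω²), so L{cosh(9t)} = s/(s² - 81)

Final answer: s/(s² - 81)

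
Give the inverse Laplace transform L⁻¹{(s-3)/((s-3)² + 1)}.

Using frequency shift, L⁻¹{(s-3)/((s-3)² + 1)} = e^(3t)·cos(t)

Final answer: e^(3t)·cos(t)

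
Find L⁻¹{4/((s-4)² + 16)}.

Form: b/((s-a)² + b²) → e^(at)sin(bt). With a=4, b=4

Final answer: e^(4t)·sin(4t)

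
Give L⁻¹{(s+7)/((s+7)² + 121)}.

Using frequency shift: L⁻¹{(s-a)/((s-a)² + b²)} = e^(at)cos(bt). Here a=-7, b=11

Final answer: e^(-7t)·cos(11t)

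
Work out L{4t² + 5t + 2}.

L{4t² + 5t + 2} = 4·2/s³ + 5/s² + 2/s = 8/s³ + 5/s² + 2/s

Final answer: 8/s³ + 5/s² + 2/s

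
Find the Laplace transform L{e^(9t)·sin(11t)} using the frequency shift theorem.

Frequency shift: L{e^(at)f(t)} = F(s-a). L{e^(9t)·sin(11t)} = 11/((s-9)² + 121)

Final answer: 11/((s-9)² + 121)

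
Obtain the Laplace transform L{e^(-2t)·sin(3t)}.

L{e^(at)·sin(ωt)} = ω/((s-a)² + ω²), so L{e^(-2t)·sin(3t)} = 3/((s+2)² + 9)

Final answer: 3/((s+2)² + 9)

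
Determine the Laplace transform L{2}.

L{2} = 2 · L{1} = 2/s

Final answer: 2/s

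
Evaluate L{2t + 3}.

L{2t + 3} = 2·L{t} + 3·L{1} = 2/s² + 3/s

Final answer: 2/s² + 3/s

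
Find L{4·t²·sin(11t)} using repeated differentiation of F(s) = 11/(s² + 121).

F(s) = 11/(s² + 121). F'(s) = -22s/(s² + 121)². F''(s) = -22(121 - 3s²)/(s² + 121)³ = (66s² - 2662)/(s² + 121)³. So L{t²·sin(11t)} = (-1)² F''(s) = (66s² - 2662)/(s² + 121)³. Then L{4·t²·sin(11t)} = 4·(66s² - 2662)/(s² + 121)³ = (264s² - 10648)/(s² + 121)³

Final answer: (264s² - 10648)/(s² + 121)³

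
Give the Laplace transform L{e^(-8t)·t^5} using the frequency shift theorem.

L{e^(at)·t^n} = n!/(s-a)^(n+1), so L{e^(-8t)·t^5} = 120/(s+8)^6

Final answer: 120/(s+8)^6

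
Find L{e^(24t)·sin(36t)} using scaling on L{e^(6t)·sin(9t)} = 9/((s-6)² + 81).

Scaling with a=4: L{e^(24t)·sin(36t)} = (1/4) · 9/((s/4-6)² + 81). Simplifying: 36/((s-24)² + 1296)

Final answer: 36/((s-24)² + 1296)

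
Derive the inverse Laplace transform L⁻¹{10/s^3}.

L⁻¹{n!/s^(n+1)} = t^n with n=2. So L⁻¹{2/s^3} = t^2, and L⁻¹{10/s^3} = (10/2)·t^2 = 5·t^2

Final answer: 5·t^2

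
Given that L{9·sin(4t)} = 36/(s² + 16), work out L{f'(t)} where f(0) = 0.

L{f'(t)} = s·F(s) - f(0) = s·36/(s² + 16) - 0 = 36s/(s² + 16)

Final answer: 36s/(s² + 16)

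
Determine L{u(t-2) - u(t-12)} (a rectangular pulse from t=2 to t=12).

L{u(t-a)} = e^(-as)/s. L{u(t-2) - u(t-12)} = (e^(-2s) - e^(-12s))/s

Final answer: (e^(-2s) - e^(-12s))/s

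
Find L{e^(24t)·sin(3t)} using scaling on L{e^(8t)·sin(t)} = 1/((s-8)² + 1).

Scaling with a=3: L{e^(24t)·sin(3t)} = (1/3) · 1/((s/3-8)² + 1). Simplifying: 3/((s-24)² + 9)

Final answer: 3/((s-24)² + 9)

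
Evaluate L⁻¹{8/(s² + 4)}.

This is the form c·a/(s² + a²) with a = 2, c = 4. L⁻¹ = 4·sin(2t)

Final answer: 4·sin(2t)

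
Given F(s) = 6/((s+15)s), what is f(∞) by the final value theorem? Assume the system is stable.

f(∞) = lim_{s→0} sF(s) = lim_{s→0} 6/(s+15) = 2/5

Final answer: 2/5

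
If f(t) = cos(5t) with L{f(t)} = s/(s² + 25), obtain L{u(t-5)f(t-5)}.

Time shift theorem: L{u(t-a)f(t-a)} = e^(-as)F(s). Here a=5, F(s) = s/(s² + 25), so L{u(t-5)f(t-5)} = e^(-5s)·s/(s² + 25)

Final answer: e^(-5s)·s/(s² + 25)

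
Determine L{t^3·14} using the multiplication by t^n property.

L{14} = 14/s. d^1/ds^1[1/s] = -1/s². d^2/ds^2[1/s] = 2/s^3. d^3/ds^3[1/s] = -6/s^4. So L{t^3} = (-1)^{3}·-6/s^4 = 6/s^4. Then L{t^3·14} = 14·6/s^4 = 84/s^4

Final answer: 84/s^4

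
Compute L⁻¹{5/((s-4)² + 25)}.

Form: b/((s-a)² + b²) → e^(at)sin(bt). With a=4, b=5

Final answer: e^(4t)·sin(5t)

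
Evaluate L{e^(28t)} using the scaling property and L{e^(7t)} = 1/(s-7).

Using L{f(at)} = (1/a)F(s/a) with a=4 and f(t) = e^(7t): L{e^(28t)} = (1/4) · 1/((s/4)-7) = (1/4) · 4/(s-28) = 1/(s-28)

Final answer: 1/(s-28)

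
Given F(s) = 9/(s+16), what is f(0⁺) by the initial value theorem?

f(0⁺) = lim_{s→∞} s·9/(s+16) = lim_{s→∞} 9s/(s+16) = 9

Final answer: 9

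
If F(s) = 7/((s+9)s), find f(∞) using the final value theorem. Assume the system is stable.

f(∞) = lim_{s→0} sF(s) = lim_{s→0} 7/(s+9) = 7/9

Final answer: 7/9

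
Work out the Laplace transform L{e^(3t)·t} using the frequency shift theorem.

L{e^(at)·t^n} = n!/(s-a)^(n+1), so L{e^(3t)·t} = 1/(s-3)^2

Final answer: 1/(s-3)^2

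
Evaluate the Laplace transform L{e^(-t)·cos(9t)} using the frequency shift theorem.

Frequency shift: L{e^(at)f(t)} = F(s-a). L{e^(-t)·cos(9t)} = (s+1)/((s+1)² + 81)

Final answer: (s+1)/((s+1)² + 81)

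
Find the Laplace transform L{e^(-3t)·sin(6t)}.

L{e^(at)·sin(ωt)} = ω/((s-a)² + ω²), so L{e^(-3t)·sin(6t)} = 6/((s+3)² + 36)

Final answer: 6/((s+3)² + 36)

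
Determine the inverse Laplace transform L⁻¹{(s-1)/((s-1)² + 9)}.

Using frequency shift, L⁻¹{(s-1)/((s-1)² + 9)} = e^t·cos(3t)

Final answer: e^t·cos(3t)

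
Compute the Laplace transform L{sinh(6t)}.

L{sinh(ωt)} = ω/(s² - ω²), so L{sinh(6t)} = 6/(s² - 36)

Final answer: 6/(s² - 36)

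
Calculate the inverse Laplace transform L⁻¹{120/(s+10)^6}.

L⁻¹{n!/(s-a)^(n+1)} = t^n·e^(at), so L⁻¹{120/(s+10)^6} = t^5·e^(-10t)

Final answer: t^5·e^(-10t)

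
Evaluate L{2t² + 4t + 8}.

L{2t² + 4t + 8} = 2·2/s³ + 4/s² + 8/s = 4/s³ + 4/s² + 8/s

Final answer: 4/s³ + 4/s² + 8/s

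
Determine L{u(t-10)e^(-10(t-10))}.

u(t-a)f(t-a) with f(t)=e^(-10t). L{e^(-10t)} = 1/(s+10). By time shift: e^(-10s)/(s+10)

Final answer: e^(-10s)/(s+10)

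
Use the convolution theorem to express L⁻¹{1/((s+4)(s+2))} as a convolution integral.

1/((s+4)(s+2)) = (1/(s+4))·(1/(s+2)) = L{e^(-4t)}·L{e^(-2t)}. So f(t) = e^(-4t)*e^(-2t) = ∫₀ᵗ e^(-4τ)·e^(-2(t-τ)) dτ

Final answer: ∫₀ᵗ e^(-4τ)·e^(-2(t-τ)) dτ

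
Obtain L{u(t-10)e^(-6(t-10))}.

u(t-a)f(t-a) with f(t)=e^(-6t). L{e^(-6t)} = 1/(s+6). By time shift: e^(-10s)/(s+6)

Final answer: e^(-10s)/(s+6)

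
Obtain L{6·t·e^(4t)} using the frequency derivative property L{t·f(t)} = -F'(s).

L{e^(4t)} = 1/(s-4). By frequency derivative: L{t·e^(4t)} = -d/ds[1/(s-4)] = -(-1)/(s-4)² = 1/(s-4)². Then L{6·t·e^(4t)} = 6·1/(s-4)² = 6/(s-4)²

Final answer: 6/(s-4)²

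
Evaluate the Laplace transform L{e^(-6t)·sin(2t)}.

L{e^(at)·sin(ωt)} = ω/((s-a)² + ω²), so L{e^(-6t)·sin(2t)} = 2/((s+6)² + 4)

Final answer: 2/((s+6)² + 4)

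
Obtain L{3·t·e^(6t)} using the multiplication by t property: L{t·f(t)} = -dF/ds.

Using L{t^n·e^(at)} = n!/(s-a)^(n+1), L{t·e^(6t)} = 1/(s-6)^2, so L{3·t·e^(6t)} = 3·1/(s-6)^2 = 3/(s-6)^2

Final answer: 3/(s-6)^2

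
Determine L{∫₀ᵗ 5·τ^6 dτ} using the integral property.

L{∫₀ᵗ f(τ)dτ} = F(s)/s with f(t) = 5t^6. F(s) = 3600/s^7, so L{∫₀ᵗ 5·τ^6 dτ} = (3600/s^7)/s = 3600/s^8. (Check: ∫₀ᵗ 5·τ^6 dτ = 5t^7/7.)

Final answer: 3600/s^8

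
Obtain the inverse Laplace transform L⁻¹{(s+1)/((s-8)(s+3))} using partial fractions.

Using partial fractions, f(t) = (9e^(8t) + 2e^(-3t))/11

Final answer: (9e^(8t) + 2e^(-3t))/11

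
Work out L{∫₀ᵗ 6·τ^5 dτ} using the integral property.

L{∫₀ᵗ f(τ)dτ} = F(s)/s with f(t) = 6t^5. F(s) = 720/s^6, so L{∫₀ᵗ 6·τ^5 dτ} = (720/s^6)/s = 720/s^7. (Check: ∫₀ᵗ 6·τ^5 dτ = 6t^6/6.)

Final answer: 720/s^7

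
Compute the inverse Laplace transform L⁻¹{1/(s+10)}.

L⁻¹{1/(s-a)} = e^(at), so L⁻¹{1/(s+10)} = e^(-10t)

Final answer: e^(-10t)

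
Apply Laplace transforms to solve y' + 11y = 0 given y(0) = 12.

L{y'} + 11L{y} = 0. sY - 12 + 11Y = 0. Y(s+11) = 12. Y = 12/(s+11)

Final answer: y(t) = 12e^(-11t)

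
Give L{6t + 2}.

L{6t + 2} = 6·L{t} + 2·L{1} = 6/s² + 2/s

Final answer: 6/s² + 2/s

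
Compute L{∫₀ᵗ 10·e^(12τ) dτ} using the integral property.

L{∫₀ᵗ f(τ)dτ} = F(s)/s with F(s) = 10/(s-12), so L{∫₀ᵗ 10·e^(12τ) dτ} = 10/(s(s-12))

Final answer: 10/(s(s-12))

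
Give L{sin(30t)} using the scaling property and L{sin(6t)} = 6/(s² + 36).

Using L{f(at)} = (1/a)F(s/a) with a=5: L{sin(30t)} = (1/5) · 6/((s/5)² + 36) = (1/5) · 6·25/(s² + 900) = 30/(s² + 900)

Final answer: 30/(s² + 900)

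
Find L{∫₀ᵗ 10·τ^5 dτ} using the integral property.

L{∫₀ᵗ f(τ)dτ} = F(s)/s with f(t) = 10t^5. F(s) = 1200/s^6, so L{∫₀ᵗ 10·τ^5 dτ} = (1200/s^6)/s = 1200/s^7. (Check: ∫₀ᵗ 10·τ^5 dτ = 10t^6/6.)

Final answer: 1200/s^7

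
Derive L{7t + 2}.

L{7t + 2} = 7·L{t} + 2·L{1} = 7/s² + 2/s

Final answer: 7/s² + 2/s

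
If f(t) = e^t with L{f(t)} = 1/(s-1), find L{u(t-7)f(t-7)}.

Time shift theorem: L{u(t-a)f(t-a)} = e^(-as)F(s). Here a=7, F(s) = 1/(s-1), so L{u(t-7)f(t-7)} = e^(-7s)·1/(s-1)

Final answer: e^(-7s)·1/(s-1)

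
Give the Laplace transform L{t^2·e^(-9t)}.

L{t^n·e^(at)} = n!/(s-a)^(n+1), so L{t^2·e^(-9t)} = 2/(s+9)^3

Final answer: 2/(s+9)^3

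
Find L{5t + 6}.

L{5t + 6} = 5·L{t} + 6·L{1} = 5/s² + 6/s

Final answer: 5/s² + 6/s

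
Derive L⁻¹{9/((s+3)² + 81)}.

Form: b/((s-a)² + b²) → e^(at)sin(bt). With a=-3, b=9

Final answer: e^(-3t)·sin(9t)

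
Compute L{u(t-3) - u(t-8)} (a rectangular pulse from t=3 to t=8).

L{u(t-a)} = e^(-as)/s. L{u(t-3) - u(t-8)} = (e^(-3s) - e^(-8s))/s

Final answer: (e^(-3s) - e^(-8s))/s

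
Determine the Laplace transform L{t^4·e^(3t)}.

L{t^n·e^(at)} = n!/(s-a)^(n+1), so L{t^4·e^(3t)} = 24/(s-3)^5

Final answer: 24/(s-3)^5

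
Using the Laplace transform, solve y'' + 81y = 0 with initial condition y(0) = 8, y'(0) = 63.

L{y''} + 81L{y} = 0. s²Y - 8s - 63 + 81Y = 0. Y(s² + 81) = 8s + 63. Y = (8s + 63)/(s² + 81). Inverting: y(t) = 8cos(9t) + 7sin(9t)

Final answer: y(t) = 8cos(9t) + 7sin(9t)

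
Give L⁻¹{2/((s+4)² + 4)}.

Form: b/((s-a)² + b²) → e^(at)sin(bt). With a=-4, b=2

Final answer: e^(-4t)·sin(2t)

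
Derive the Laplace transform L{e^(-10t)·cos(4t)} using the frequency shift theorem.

Frequency shift: L{e^(at)f(t)} = F(s-a). L{e^(-10t)·cos(4t)} = (s+10)/((s+10)² + 16)

Final answer: (s+10)/((s+10)² + 16)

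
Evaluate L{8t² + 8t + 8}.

L{8t² + 8t + 8} = 8·2/s³ + 8/s² + 8/s = 16/s³ + 8/s² + 8/s

Final answer: 16/s³ + 8/s² + 8/s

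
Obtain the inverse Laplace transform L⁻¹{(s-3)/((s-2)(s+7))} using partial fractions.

Using partial fractions, f(t) = (-e^(2t) + 10e^(-7t))/9

Final answer: (-e^(2t) + 10e^(-7t))/9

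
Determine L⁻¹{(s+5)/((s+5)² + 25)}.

Using frequency shift: L⁻¹{(s-a)/((s-a)² + b²)} = e^(at)cos(bt). Here a=-5, b=5

Final answer: e^(-5t)·cos(5t)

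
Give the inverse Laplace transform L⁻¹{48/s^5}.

L⁻¹{n!/s^(n+1)} = t^n with n=4. So L⁻¹{24/s^5} = t^4, and L⁻¹{48/s^5} = (48/24)·t^4 = 2·t^4

Final answer: 2·t^4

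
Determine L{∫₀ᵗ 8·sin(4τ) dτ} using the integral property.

L{∫₀ᵗ f(τ)dτ} = F(s)/s with F(s) = 32/(s² + 16), so the result is (32/(s² + 16))/s = 32/(s(s² + 16))

Final answer: 32/(s(s² + 16))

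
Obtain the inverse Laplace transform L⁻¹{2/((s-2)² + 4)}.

Using frequency shift, L⁻¹{2/((s-2)² + 4)} = e^(2t)·sin(2t)

Final answer: e^(2t)·sin(2t)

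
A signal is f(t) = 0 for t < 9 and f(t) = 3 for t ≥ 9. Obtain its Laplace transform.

f(t) = 3·u(t-9). L{u(t-9)} = e^(-9s)/s, so L{f(t)} = 3·e^(-9s)/s

Final answer: 3·e^(-9s)/s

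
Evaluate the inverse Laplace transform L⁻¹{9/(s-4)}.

L⁻¹{1/(s-a)} = e^(at), so L⁻¹{1/(s-4)} = e^(4t), and L⁻¹{9/(s-4)} = 9·e^(4t)

Final answer: 9·e^(4t)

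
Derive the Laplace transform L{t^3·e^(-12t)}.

L{t^n·e^(at)} = n!/(s-a)^(n+1), so L{t^3·e^(-12t)} = 6/(s+12)^4

Final answer: 6/(s+12)^4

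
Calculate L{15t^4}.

L{t^n} = n!/s^(n+1). So L{15t^4} = 15·4!/s^5 = 360/s^5

Final answer: 360/s^5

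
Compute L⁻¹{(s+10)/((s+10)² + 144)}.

Using frequency shift: L⁻¹{(s-a)/((s-a)² + b²)} = e^(at)cos(bt). Here a=-10, b=12

Final answer: e^(-10t)·cos(12t)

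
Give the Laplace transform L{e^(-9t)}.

L{e^(at)} = 1/(s-a), so L{e^(-9t)} = 1/(s+9)

Final answer: 1/(s+9)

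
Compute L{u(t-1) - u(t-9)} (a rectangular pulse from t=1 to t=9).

L{u(t-a)} = e^(-as)/s. L{u(t-1) - u(t-9)} = (e^(-s) - e^(-9s))/s

Final answer: (e^(-s) - e^(-9s))/s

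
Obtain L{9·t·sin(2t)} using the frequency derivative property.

L{sin(2t)} = 2/(s² + 4). By L{t·f(t)} = -F'(s): -d/ds[2/(s² + 4)] = -(2)·(-2s)/(s² + 4)² = 4s/(s² + 4)². Then L{9·t·sin(2t)} = 9·4s/(s² + 4)² = 36s/(s² + 4)²

Final answer: 36s/(s² + 4)²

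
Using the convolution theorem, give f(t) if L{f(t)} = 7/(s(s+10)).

7/(s(s+10)) = (7/s)·(1/(s+10)) = L{7}·L{e^(-10t)}. By convolution, f(t) = 7*e^(-10t) = ∫₀ᵗ 7·e^(-10τ) dτ = 7·(1 - e^(-10t))/10

Final answer: 7·(1 - e^(-10t))/10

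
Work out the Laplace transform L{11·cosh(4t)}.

L{cosh(ωt)} = s/(s² - ω²), so L{cosh(4t)} = s/(s² - 16). Then L{11·cosh(4t)} = 11·s/(s² - 16) = 11s/(s² - 16)

Final answer: 11s/(s² - 16)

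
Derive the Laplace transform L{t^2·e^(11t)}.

L{t^n·e^(at)} = n!/(s-a)^(n+1), so L{t^2·e^(11t)} = 2/(s-11)^3

Final answer: 2/(s-11)^3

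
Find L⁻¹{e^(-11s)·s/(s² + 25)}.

L⁻¹{s/(s² + 25)} = cos(5t). By the time shift theorem, L⁻¹{e^(-as)F(s)} = u(t-a)f(t-a) with a=11, so L⁻¹{e^(-11s)·s/(s² + 25)} = u(t-11)·cos(5(t-11))

Final answer: u(t-11)·cos(5(t-11))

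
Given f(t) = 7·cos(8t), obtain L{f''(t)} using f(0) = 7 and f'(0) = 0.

F(s) = 7s/(s² + 64). L{f''(t)} = s²F(s) - sf(0) - f'(0) = 7s³/(s² + 64) - 7s = (7s³ - 7s(s² + 64))/(s² + 64) = -448s/(s² + 64)

Final answer: -448s/(s² + 64)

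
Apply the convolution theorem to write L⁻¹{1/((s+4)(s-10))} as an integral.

1/((s+4)(s-10)) = (1/(s+4))·(1/(s-10)) = L{e^(-4t)}·L{e^(10t)}. So f(t) = e^(-4t)*e^(10t) = ∫₀ᵗ e^(-4τ)·e^(10(t-τ)) dτ

Final answer: ∫₀ᵗ e^(-4τ)·e^(10(t-τ)) dτ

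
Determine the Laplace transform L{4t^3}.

L{4t^3} = 4 · L{t^3} = 4 · 6/s^4 = 24/s^4

Final answer: 24/s^4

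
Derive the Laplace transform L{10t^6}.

L{10t^6} = 10 · L{t^6} = 10 · 720/s^7 = 7200/s^7

Final answer: 7200/s^7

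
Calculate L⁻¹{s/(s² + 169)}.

This is the form c·s/(s² + a²) with a = 13. L⁻¹ = cos(13t)

Final answer: cos(13t)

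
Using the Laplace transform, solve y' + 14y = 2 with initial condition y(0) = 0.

sY + 14Y = 2/s. Y = 2/(s(s+14)). Partial fractions: Y = 1/7/s - 1/7/(s+14)

Final answer: y(t) = 1/7(1 - e^(-14t))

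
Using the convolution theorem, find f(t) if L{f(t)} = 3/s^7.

3/s^7 = (3/s)·(1/s^6) = L{3}·L{t^5/120}. By convolution, f(t) = 3*t^5/120 = ∫₀ᵗ 3·τ^5/120 dτ = 3·t^6/720

Final answer: 3·t^6/720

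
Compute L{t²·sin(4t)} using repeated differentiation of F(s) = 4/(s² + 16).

F(s) = 4/(s² + 16). F'(s) = -8s/(s² + 16)². F''(s) = -8(16 - 3s²)/(s² + 16)³ = (24s² - 128)/(s² + 16)³. So L{t²·sin(4t)} = (-1)² F''(s) = (24s² - 128)/(s² + 16)³

Final answer: (24s² - 128)/(s² + 16)³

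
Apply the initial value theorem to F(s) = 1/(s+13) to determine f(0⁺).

f(0⁺) = lim_{s→∞} s·1/(s+13) = lim_{s→∞} s/(s+13) = 1

Final answer: 1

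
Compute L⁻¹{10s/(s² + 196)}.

This is the form c·s/(s² + a²) with a = 14, c = 10. L⁻¹ = 10·cos(14t)

Final answer: 10·cos(14t)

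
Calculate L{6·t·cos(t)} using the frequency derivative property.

L{cos(t)} = s/(s² + 1). Derivative: d/ds[s/(s² + 1)] = [(s² + 1) - s·2s]/(s² + 1)² = (1 - s²)/(s² + 1)². So L{t·cos(t)} = -F'(s) = (s² - 1)/(s² + 1)². Then L{6·t·cos(t)} = 6·(s² - 1)/(s² + 1)²

Final answer: 6·(s² - 1)/(s² + 1)²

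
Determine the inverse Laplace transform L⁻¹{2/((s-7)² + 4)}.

Using frequency shift, L⁻¹{2/((s-7)² + 4)} = e^(7t)·sin(2t)

Final answer: e^(7t)·sin(2t)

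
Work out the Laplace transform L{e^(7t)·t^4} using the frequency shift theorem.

L{e^(at)·t^n} = n!/(s-a)^(n+1), so L{e^(7t)·t^4} = 24/(s-7)^5

Final answer: 24/(s-7)^5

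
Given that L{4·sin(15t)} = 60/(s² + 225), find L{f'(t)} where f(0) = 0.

L{f'(t)} = s·F(s) - f(0) = s·60/(s² + 225) - 0 = 60s/(s² + 225)

Final answer: 60s/(s² + 225)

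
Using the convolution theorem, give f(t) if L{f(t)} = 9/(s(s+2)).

9/(s(s+2)) = (9/s)·(1/(s+2)) = L{9}·L{e^(-2t)}. By convolution, f(t) = 9*e^(-2t) = ∫₀ᵗ 9·e^(-2τ) dτ = 9·(1 - e^(-2t))/2

Final answer: 9·(1 - e^(-2t))/2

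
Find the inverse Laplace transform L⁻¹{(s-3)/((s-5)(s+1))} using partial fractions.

Using partial fractions, f(t) = (2e^(5t) + 4e^(-t))/6

Final answer: (2e^(5t) + 4e^(-t))/6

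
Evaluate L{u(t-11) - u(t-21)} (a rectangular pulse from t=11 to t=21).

L{u(t-a)} = e^(-as)/s. L{u(t-11) - u(t-21)} = (e^(-11s) - e^(-21s))/s

Final answer: (e^(-11s) - e^(-21s))/s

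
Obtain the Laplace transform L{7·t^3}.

L{t^n} = n!/s^(n+1), so L{t^3} = 6/s^4. Then L{7·t^3} = 7·6/s^4 = 42/s^4

Final answer: 42/s^4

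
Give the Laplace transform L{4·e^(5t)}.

L{e^(at)} = 1/(s-a), so L{e^(5t)} = 1/(s-5). Then L{4·e^(5t)} = 4/(s-5)

Final answer: 4/(s-5)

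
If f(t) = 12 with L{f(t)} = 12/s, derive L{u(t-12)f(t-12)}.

Time shift theorem: L{u(t-a)f(t-a)} = e^(-as)F(s). Here a=12, F(s) = 12/s, so L{u(t-12)f(t-12)} = e^(-12s)·12/s

Final answer: e^(-12s)·12/s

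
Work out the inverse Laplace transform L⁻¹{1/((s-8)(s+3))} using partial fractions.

Decompose: A/(s-8) + B/(s+3). A = 1/11, B = -1/11. f(t) = (e^(8t) - e^(-3t))/11

Final answer: (e^(8t) - e^(-3t))/11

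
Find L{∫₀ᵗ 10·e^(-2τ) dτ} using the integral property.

L{∫₀ᵗ f(τ)dτ} = F(s)/s with F(s) = 10/(s+2), so L{∫₀ᵗ 10·e^(-2τ) dτ} = 10/(s(s+2))

Final answer: 10/(s(s+2))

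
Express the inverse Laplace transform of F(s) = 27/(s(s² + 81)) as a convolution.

27/(s(s² + 81)) = (1/s)·(27/(s² + 81)) = L{1}·L{3·sin(9t)}. So f(t) = 1*(3·sin(9t)) = ∫₀ᵗ 3·sin(9τ) dτ

Final answer: ∫₀ᵗ 3·sin(9τ) dτ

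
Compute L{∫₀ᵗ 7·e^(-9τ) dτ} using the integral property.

L{∫₀ᵗ f(τ)dτ} = F(s)/s with F(s) = 7/(s+9), so L{∫₀ᵗ 7·e^(-9τ) dτ} = 7/(s(s+9))

Final answer: 7/(s(s+9))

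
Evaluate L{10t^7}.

L{t^n} = n!/s^(n+1). So L{10t^7} = 10·7!/s^8 = 50400/s^8

Final answer: 50400/s^8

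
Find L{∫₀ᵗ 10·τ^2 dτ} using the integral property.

L{∫₀ᵗ f(τ)dτ} = F(s)/s with f(t) = 10t^2. F(s) = 20/s^3, so L{∫₀ᵗ 10·τ^2 dτ} = (20/s^3)/s = 20/s^4. (Check: ∫₀ᵗ 10·τ^2 dτ = 10t^3/3.)

Final answer: 20/s^4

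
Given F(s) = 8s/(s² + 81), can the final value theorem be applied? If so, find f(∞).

The final value theorem requires all poles of sF(s) in the left half-plane. sF(s) = 8s²/(s² + 81) has poles at s = ±9i (imaginary axis). Theorem does NOT apply (oscillatory system).

Final answer: Not applicable (oscillatory)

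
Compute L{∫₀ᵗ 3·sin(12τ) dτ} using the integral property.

L{∫₀ᵗ f(τ)dτ} = F(s)/s with F(s) = 36/(s² + 144), so the result is (36/(s² + 144))/s = 36/(s(s² + 144))

Final answer: 36/(s(s² + 144))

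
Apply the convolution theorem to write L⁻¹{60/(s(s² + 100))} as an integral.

60/(s(s² + 100)) = (1/s)·(60/(s² + 100)) = L{1}·L{6·sin(10t)}. So f(t) = 1*(6·sin(10t)) = ∫₀ᵗ 6·sin(10τ) dτ

Final answer: ∫₀ᵗ 6·sin(10τ) dτ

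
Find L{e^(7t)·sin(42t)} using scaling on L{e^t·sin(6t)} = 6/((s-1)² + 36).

Scaling with a=7: L{e^(7t)·sin(42t)} = (1/7) · 6/((s/7-1)² + 36). Simplifying: 42/((s-7)² + 1764)

Final answer: 42/((s-7)² + 1764)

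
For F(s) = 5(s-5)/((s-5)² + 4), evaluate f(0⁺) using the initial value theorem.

f(0⁺) = lim_{s→∞} sF(s) = lim_{s→∞} 5s(s-5)/((s-5)² + 4) = 5

Final answer: 5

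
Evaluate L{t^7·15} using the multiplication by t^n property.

L{15} = 15/s. d^1/ds^1[1/s] = -1/s². d^2/ds^2[1/s] = 2/s^3. d^3/ds^3[1/s] = -6/s^4. d^4/ds^4[1/s] = 24/s^5. d^5/ds^5[1/s] = -120/s^6. d^6/ds^6[1/s] = 720/s^7. d^7/ds^7[1/s] = -5040/s^8. So L{t^7} = (-1)^{7}·-5040/s^8 = 5040/s^8. Then L{t^7·15} = 15·5040/s^8 = 75600/s^8

Final answer: 75600/s^8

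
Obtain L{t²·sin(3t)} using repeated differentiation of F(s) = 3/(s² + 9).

F(s) = 3/(s² + 9). F'(s) = -6s/(s² + 9)². F''(s) = -6(9 - 3s²)/(s² + 9)³ = (18s² - 54)/(s² + 9)³. So L{t²·sin(3t)} = (-1)² F''(s) = (18s² - 54)/(s² + 9)³

Final answer: (18s² - 54)/(s² + 9)³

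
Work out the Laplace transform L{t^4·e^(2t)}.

L{t^n·e^(at)} = n!/(s-a)^(n+1), so L{t^4·e^(2t)} = 24/(s-2)^5

Final answer: 24/(s-2)^5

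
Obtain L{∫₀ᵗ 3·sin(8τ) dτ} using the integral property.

L{∫₀ᵗ f(τ)dτ} = F(s)/s with F(s) = 24/(s² + 64), so the result is (24/(s² + 64))/s = 24/(s(s² + 64))

Final answer: 24/(s(s² + 64))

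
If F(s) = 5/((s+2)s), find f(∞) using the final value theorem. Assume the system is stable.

f(∞) = lim_{s→0} sF(s) = lim_{s→0} 5/(s+2) = 5/2

Final answer: 5/2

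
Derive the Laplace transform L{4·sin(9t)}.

L{sin(ωt)} = ω/(s² + ω²), so L{sin(9t)} = 9/(s² + 81). Then L{4·sin(9t)} = 4·9/(s² + 81) = 36/(s² + 81)

Final answer: 36/(s² + 81)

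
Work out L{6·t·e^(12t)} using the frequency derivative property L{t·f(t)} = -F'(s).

L{e^(12t)} = 1/(s-12). By frequency derivative: L{t·e^(12t)} = -d/ds[1/(s-12)] = -(-1)/(s-12)² = 1/(s-12)². Then L{6·t·e^(12t)} = 6·1/(s-12)² = 6/(s-12)²

Final answer: 6/(s-12)²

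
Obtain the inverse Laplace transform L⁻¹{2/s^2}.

L⁻¹{n!/s^(n+1)} = t^n with n=1. So L⁻¹{1/s^2} = t, and L⁻¹{2/s^2} = (2/1)·t = 2·t

Final answer: 2·t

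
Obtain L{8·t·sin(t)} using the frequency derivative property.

L{sin(t)} = 1/(s² + 1). By L{t·f(t)} = -F'(s): -d/ds[1/(s² + 1)] = -(1)·(-2s)/(s² + 1)² = 2s/(s² + 1)². Then L{8·t·sin(t)} = 8·2s/(s² + 1)² = 16s/(s² + 1)²

Final answer: 16s/(s² + 1)²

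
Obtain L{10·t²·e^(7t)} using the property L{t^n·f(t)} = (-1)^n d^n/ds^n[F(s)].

L{e^(7t)} = 1/(s-7). d/ds[1/(s-7)] = -1/(s-7)². d²/ds²[1/(s-7)] = 2/(s-7)³. So L{t²·e^(7t)} = (-1)² · 2/(s-7)³ = 2/(s-7)³. Then L{10·t²·e^(7t)} = 10·2/(s-7)³ = 20/(s-7)³

Final answer: 20/(s-7)³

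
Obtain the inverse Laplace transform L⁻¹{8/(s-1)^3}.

L⁻¹{n!/(s-a)^(n+1)} = t^n·e^(at) with n=2, a=1. So L⁻¹{2/(s-1)^3} = t^2·e^t, and L⁻¹{8/(s-1)^3} = (8/2)·t^2·e^t = 4·t^2·e^t

Final answer: 4·t^2·e^t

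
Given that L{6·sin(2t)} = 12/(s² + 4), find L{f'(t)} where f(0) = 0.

L{f'(t)} = s·F(s) - f(0) = s·12/(s² + 4) - 0 = 12s/(s² + 4)

Final answer: 12s/(s² + 4)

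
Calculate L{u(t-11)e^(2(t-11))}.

u(t-a)f(t-a) with f(t)=e^(2t). L{e^(2t)} = 1/(s-2). By time shift: e^(-11s)/(s-2)

Final answer: e^(-11s)/(s-2)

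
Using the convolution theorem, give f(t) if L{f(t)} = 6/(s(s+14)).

6/(s(s+14)) = (6/s)·(1/(s+14)) = L{6}·L{e^(-14t)}. By convolution, f(t) = 6*e^(-14t) = ∫₀ᵗ 6·e^(-14τ) dτ = 6·(1 - e^(-14t))/14

Final answer: 6·(1 - e^(-14t))/14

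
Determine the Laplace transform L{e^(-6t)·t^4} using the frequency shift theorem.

L{e^(at)·t^n} = n!/(s-a)^(n+1), so L{e^(-6t)·t^4} = 24/(s+6)^5

Final answer: 24/(s+6)^5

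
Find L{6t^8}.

L{t^n} = n!/s^(n+1). So L{6t^8} = 6·8!/s^9 = 241920/s^9

Final answer: 241920/s^9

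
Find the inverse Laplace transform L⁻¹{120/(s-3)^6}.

L⁻¹{n!/(s-a)^(n+1)} = t^n·e^(at), so L⁻¹{120/(s-3)^6} = t^5·e^(3t)

Final answer: t^5·e^(3t)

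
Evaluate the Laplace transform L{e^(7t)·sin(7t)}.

L{e^(at)·sin(ωt)} = ω/((s-a)² + ω²), so L{e^(7t)·sin(7t)} = 7/((s-7)² + 49)

Final answer: 7/((s-7)² + 49)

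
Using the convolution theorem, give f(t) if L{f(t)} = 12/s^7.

12/s^7 = (12/s)·(1/s^6) = L{12}·L{t^5/120}. By convolution, f(t) = 12*t^5/120 = ∫₀ᵗ 12·τ^5/120 dτ = 12·t^6/720

Final answer: 12·t^6/720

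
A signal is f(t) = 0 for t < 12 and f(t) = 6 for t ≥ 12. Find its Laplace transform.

f(t) = 6·u(t-12). L{u(t-12)} = e^(-12s)/s, so L{f(t)} = 6·e^(-12s)/s

Final answer: 6·e^(-12s)/s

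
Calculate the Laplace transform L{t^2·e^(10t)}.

L{t^n·e^(at)} = n!/(s-a)^(n+1), so L{t^2·e^(10t)} = 2/(s-10)^3

Final answer: 2/(s-10)^3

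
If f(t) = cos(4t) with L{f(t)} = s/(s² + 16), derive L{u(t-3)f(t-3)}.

Time shift theorem: L{u(t-a)f(t-a)} = e^(-as)F(s). Here a=3, F(s) = s/(s² + 16), so L{u(t-3)f(t-3)} = e^(-3s)·s/(s² + 16)

Final answer: e^(-3s)·s/(s² + 16)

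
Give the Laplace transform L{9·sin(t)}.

L{sin(ωt)} = ω/(s² + ω²), so L{sin(t)} = 1/(s² + 1). Then L{9·sin(t)} = 9·1/(s² + 1) = 9/(s² + 1)

Final answer: 9/(s² + 1)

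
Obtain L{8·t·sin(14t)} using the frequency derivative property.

L{sin(14t)} = 14/(s² + 196). By L{t·f(t)} = -F'(s): -d/ds[14/(s² + 196)] = -(14)·(-2s)/(s² + 196)² = 28s/(s² + 196)². Then L{8·t·sin(14t)} = 8·28s/(s² + 196)² = 224s/(s² + 196)²

Final answer: 224s/(s² + 196)²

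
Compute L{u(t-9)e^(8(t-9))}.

u(t-a)f(t-a) with f(t)=e^(8t). L{e^(8t)} = 1/(s-8). By time shift: e^(-9s)/(s-8)

Final answer: e^(-9s)/(s-8)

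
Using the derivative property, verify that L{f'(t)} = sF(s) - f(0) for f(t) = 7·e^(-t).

f'(t) = -7e^(-t). Direct: L{f'(t)} = -7/(s+1). Property: s·7/(s+1) - 7 = (7s - 7(s+1))/(s+1) = -7/(s+1). ✓

Final answer: -7/(s+1)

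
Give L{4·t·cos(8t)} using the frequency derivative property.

L{cos(8t)} = s/(s² + 64). Derivative: d/ds[s/(s² + 64)] = [(s² + 64) - s·2s]/(s² + 64)² = (64 - s²)/(s² + 64)². So L{t·cos(8t)} = -F'(s) = (s² - 64)/(s² + 64)². Then L{4·t·cos(8t)} = 4·(s² - 64)/(s² + 64)²

Final answer: 4·(s² - 64)/(s² + 64)²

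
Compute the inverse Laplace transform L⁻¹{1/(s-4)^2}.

L⁻¹{n!/(s-a)^(n+1)} = t^n·e^(at), so L⁻¹{1/(s-4)^2} = t·e^(4t)

Final answer: t·e^(4t)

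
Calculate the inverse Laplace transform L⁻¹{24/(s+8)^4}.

L⁻¹{n!/(s-a)^(n+1)} = t^n·e^(at) with n=3, a=-8. So L⁻¹{6/(s+8)^4} = t^3·e^(-8t), and L⁻¹{24/(s+8)^4} = (24/6)·t^3·e^(-8t) = 4·t^3·e^(-8t)

Final answer: 4·t^3·e^(-8t)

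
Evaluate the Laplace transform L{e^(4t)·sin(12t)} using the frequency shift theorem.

Frequency shift: L{e^(at)f(t)} = F(s-a). L{e^(4t)·sin(12t)} = 12/((s-4)² + 144)

Final answer: 12/((s-4)² + 144)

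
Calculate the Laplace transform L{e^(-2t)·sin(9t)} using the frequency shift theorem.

Frequency shift: L{e^(at)f(t)} = F(s-a). L{e^(-2t)·sin(9t)} = 9/((s+2)² + 81)

Final answer: 9/((s+2)² + 81)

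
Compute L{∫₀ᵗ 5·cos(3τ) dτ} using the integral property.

L{∫₀ᵗ f(τ)dτ} = F(s)/s with F(s) = 5s/(s² + 9), so the result is (5s/(s² + 9))/s = 5/(s² + 9)

Final answer: 5/(s² + 9)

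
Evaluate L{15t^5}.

L{t^n} = n!/s^(n+1). So L{15t^5} = 15·5!/s^6 = 1800/s^6

Final answer: 1800/s^6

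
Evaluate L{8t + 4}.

L{8t + 4} = 8·L{t} + 4·L{1} = 8/s² + 4/s

Final answer: 8/s² + 4/s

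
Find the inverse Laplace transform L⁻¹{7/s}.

L⁻¹{c/s} = c, so L⁻¹{7/s} = 7

Final answer: 7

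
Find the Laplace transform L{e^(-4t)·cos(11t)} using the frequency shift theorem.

Frequency shift: L{e^(at)f(t)} = F(s-a). L{e^(-4t)·cos(11t)} = (s+4)/((s+4)² + 121)

Final answer: (s+4)/((s+4)² + 121)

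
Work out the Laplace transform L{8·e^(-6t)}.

L{e^(at)} = 1/(s-a), so L{e^(-6t)} = 1/(s+6). Then L{8·e^(-6t)} = 8/(s+6)

Final answer: 8/(s+6)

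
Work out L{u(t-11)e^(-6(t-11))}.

u(t-a)f(t-a) with f(t)=e^(-6t). L{e^(-6t)} = 1/(s+6). By time shift: e^(-11s)/(s+6)

Final answer: e^(-11s)/(s+6)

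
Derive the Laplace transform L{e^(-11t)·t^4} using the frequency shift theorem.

L{e^(at)·t^n} = n!/(s-a)^(n+1), so L{e^(-11t)·t^4} = 24/(s+11)^5

Final answer: 24/(s+11)^5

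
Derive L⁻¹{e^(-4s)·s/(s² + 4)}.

L⁻¹{s/(s² + 4)} = cos(2t). By the time shift theorem, L⁻¹{e^(-as)F(s)} = u(t-a)f(t-a) with a=4, so L⁻¹{e^(-4s)·s/(s² + 4)} = u(t-4)·cos(2(t-4))

Final answer: u(t-4)·cos(2(t-4))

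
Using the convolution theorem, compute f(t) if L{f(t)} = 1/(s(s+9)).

1/(s(s+9)) = (1/s)·(1/(s+9)) = L{1}·L{e^(-9t)}. By convolution, f(t) = 1*e^(-9t) = ∫₀ᵗ 1·e^(-9τ) dτ = (1 - e^(-9t))/9

Final answer: (1 - e^(-9t))/9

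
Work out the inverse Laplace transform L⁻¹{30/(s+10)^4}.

L⁻¹{n!/(s-a)^(n+1)} = t^n·e^(at) with n=3, a=-10. So L⁻¹{6/(s+10)^4} = t^3·e^(-10t), and L⁻¹{30/(s+10)^4} = (30/6)·t^3·e^(-10t) = 5·t^3·e^(-10t)

Final answer: 5·t^3·e^(-10t)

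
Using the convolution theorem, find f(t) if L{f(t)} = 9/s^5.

9/s^5 = (9/s)·(1/s^4) = L{9}·L{t^3/6}. By convolution, f(t) = 9*t^3/6 = ∫₀ᵗ 9·τ^3/6 dτ = 9·t^4/24

Final answer: 9·t^4/24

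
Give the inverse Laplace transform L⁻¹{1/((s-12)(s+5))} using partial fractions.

Decompose: A/(s-12) + B/(s+5). A = 1/17, B = -1/17. f(t) = (e^(12t) - e^(-5t))/17

Final answer: (e^(12t) - e^(-5t))/17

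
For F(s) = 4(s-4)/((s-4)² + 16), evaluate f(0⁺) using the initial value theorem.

f(0⁺) = lim_{s→∞} sF(s) = lim_{s→∞} 4s(s-4)/((s-4)² + 16) = 4

Final answer: 4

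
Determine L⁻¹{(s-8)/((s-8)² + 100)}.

Using frequency shift: L⁻¹{(s-a)/((s-a)² + b²)} = e^(at)cos(bt). Here a=8, b=10

Final answer: e^(8t)·cos(10t)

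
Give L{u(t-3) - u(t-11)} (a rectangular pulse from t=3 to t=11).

L{u(t-a)} = e^(-as)/s. L{u(t-3) - u(t-11)} = (e^(-3s) - e^(-11s))/s

Final answer: (e^(-3s) - e^(-11s))/s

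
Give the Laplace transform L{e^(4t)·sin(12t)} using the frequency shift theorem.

Frequency shift: L{e^(at)f(t)} = F(s-a). L{e^(4t)·sin(12t)} = 12/((s-4)² + 144)

Final answer: 12/((s-4)² + 144)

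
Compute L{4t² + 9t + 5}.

L{4t² + 9t + 5} = 4·2/s³ + 9/s² + 5/s = 8/s³ + 9/s² + 5/s

Final answer: 8/s³ + 9/s² + 5/s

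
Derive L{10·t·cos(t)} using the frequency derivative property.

L{cos(t)} = s/(s² + 1). Derivative: d/ds[s/(s² + 1)] = [(s² + 1) - s·2s]/(s² + 1)² = (1 - s²)/(s² + 1)². So L{t·cos(t)} = -F'(s) = (s² - 1)/(s² + 1)². Then L{10·t·cos(t)} = 10·(s² - 1)/(s² + 1)²

Final answer: 10·(s² - 1)/(s² + 1)²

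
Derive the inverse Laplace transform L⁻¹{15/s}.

L⁻¹{c/s} = c, so L⁻¹{15/s} = 15

Final answer: 15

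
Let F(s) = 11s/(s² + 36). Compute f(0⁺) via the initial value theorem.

f(0⁺) = lim_{s→∞} s·11s/(s² + 36) = lim_{s→∞} 11s²/(s² + 36) = 11

Final answer: 11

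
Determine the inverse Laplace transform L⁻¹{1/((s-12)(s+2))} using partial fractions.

Decompose: A/(s-12) + B/(s+2). A = 1/14, B = -1/14. f(t) = (e^(12t) - e^(-2t))/14

Final answer: (e^(12t) - e^(-2t))/14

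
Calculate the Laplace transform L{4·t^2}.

L{t^n} = n!/s^(n+1), so L{t^2} = 2/s^3. Then L{4·t^2} = 4·2/s^3 = 8/s^3

Final answer: 8/s^3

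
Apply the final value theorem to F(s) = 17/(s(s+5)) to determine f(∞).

f(∞) = lim_{s→0} s·17/(s(s+5)) = lim_{s→0} 17/(s+5) = 17/5 = 17/5

Final answer: 17/5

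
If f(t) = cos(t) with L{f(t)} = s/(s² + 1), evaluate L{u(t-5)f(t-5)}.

Time shift theorem: L{u(t-a)f(t-a)} = e^(-as)F(s). Here a=5, F(s) = s/(s² + 1), so L{u(t-5)f(t-5)} = e^(-5s)·s/(s² + 1)

Final answer: e^(-5s)·s/(s² + 1)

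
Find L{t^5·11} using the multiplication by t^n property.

L{11} = 11/s. d^1/ds^1[1/s] = -1/s². d^2/ds^2[1/s] = 2/s^3. d^3/ds^3[1/s] = -6/s^4. d^4/ds^4[1/s] = 24/s^5. d^5/ds^5[1/s] = -120/s^6. So L{t^5} = (-1)^{5}·-120/s^6 = 120/s^6. Then L{t^5·11} = 11·120/s^6 = 1320/s^6

Final answer: 1320/s^6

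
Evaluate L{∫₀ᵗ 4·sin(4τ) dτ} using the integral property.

L{∫₀ᵗ f(τ)dτ} = F(s)/s with F(s) = 16/(s² + 16), so the result is (16/(s² + 16))/s = 16/(s(s² + 16))

Final answer: 16/(s(s² + 16))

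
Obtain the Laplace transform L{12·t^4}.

L{t^n} = n!/s^(n+1), so L{t^4} = 24/s^5. Then L{12·t^4} = 12·24/s^5 = 288/s^5

Final answer: 288/s^5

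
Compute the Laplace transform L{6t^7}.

L{6t^7} = 6 · L{t^7} = 6 · 5040/s^8 = 30240/s^8

Final answer: 30240/s^8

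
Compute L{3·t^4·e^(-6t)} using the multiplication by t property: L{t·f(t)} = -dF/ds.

Using L{t^n·e^(at)} = n!/(s-a)^(n+1), L{t^4·e^(-6t)} = 24/(s+6)^5, so L{3·t^4·e^(-6t)} = 3·24/(s+6)^5 = 72/(s+6)^5

Final answer: 72/(s+6)^5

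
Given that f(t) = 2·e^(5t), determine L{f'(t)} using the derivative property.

f(0) = 2, F(s) = 2/(s-5). L{f'(t)} = s·F(s) - f(0) = 2s/(s-5) - 2 = (2s - 2(s-5))/(s-5) = 10/(s-5)

Final answer: 10/(s-5)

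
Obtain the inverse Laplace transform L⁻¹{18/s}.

L⁻¹{c/s} = c, so L⁻¹{18/s} = 18

Final answer: 18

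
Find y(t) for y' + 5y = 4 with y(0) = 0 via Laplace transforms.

sY + 5Y = 4/s. Y = 4/(s(s+5)). Partial fractions: Y = 4/5/s - 4/5/(s+5)

Final answer: y(t) = 4/5(1 - e^(-5t))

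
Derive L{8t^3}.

L{t^n} = n!/s^(n+1). So L{8t^3} = 8·3!/s^4 = 48/s^4

Final answer: 48/s^4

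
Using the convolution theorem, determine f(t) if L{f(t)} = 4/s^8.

4/s^8 = (4/s)·(1/s^7) = L{4}·L{t^6/720}. By convolution, f(t) = 4*t^6/720 = ∫₀ᵗ 4·τ^6/720 dτ = 4·t^7/5040

Final answer: 4·t^7/5040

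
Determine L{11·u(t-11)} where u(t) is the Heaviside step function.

L{u(t-a)} = e^(-as)/s. Here a=11, so L{u(t-11)} = e^(-11s)/s, and L{11·u(t-11)} = 11·e^(-11s)/s

Final answer: 11·e^(-11s)/s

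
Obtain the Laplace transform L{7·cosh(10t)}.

L{cosh(ωt)} = s/(s² - ω²), so L{cosh(10t)} = s/(s² - 100). Then L{7·cosh(10t)} = 7·s/(s² - 100) = 7s/(s² - 100)

Final answer: 7s/(s² - 100)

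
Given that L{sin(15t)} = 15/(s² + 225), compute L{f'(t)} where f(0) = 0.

L{f'(t)} = s·F(s) - f(0) = s·15/(s² + 225) - 0 = 15s/(s² + 225)

Final answer: 15s/(s² + 225)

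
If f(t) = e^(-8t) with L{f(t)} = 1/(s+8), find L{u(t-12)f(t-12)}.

Time shift theorem: L{u(t-a)f(t-a)} = e^(-as)F(s). Here a=12, F(s) = 1/(s+8), so L{u(t-12)f(t-12)} = e^(-12s)·1/(s+8)

Final answer: e^(-12s)·1/(s+8)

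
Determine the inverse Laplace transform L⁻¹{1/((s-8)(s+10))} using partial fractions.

Decompose: A/(s-8) + B/(s+10). A = 1/18, B = -1/18. f(t) = (e^(8t) - e^(-10t))/18

Final answer: (e^(8t) - e^(-10t))/18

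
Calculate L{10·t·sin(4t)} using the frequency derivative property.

L{sin(4t)} = 4/(s² + 16). By L{t·f(t)} = -F'(s): -d/ds[4/(s² + 16)] = -(4)·(-2s)/(s² + 16)² = 8s/(s² + 16)². Then L{10·t·sin(4t)} = 10·8s/(s² + 16)² = 80s/(s² + 16)²

Final answer: 80s/(s² + 16)²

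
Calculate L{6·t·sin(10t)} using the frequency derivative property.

L{sin(10t)} = 10/(s² + 100). By L{t·f(t)} = -F'(s): -d/ds[10/(s² + 100)] = -(10)·(-2s)/(s² + 100)² = 20s/(s² + 100)². Then L{6·t·sin(10t)} = 6·20s/(s² + 100)² = 120s/(s² + 100)²

Final answer: 120s/(s² + 100)²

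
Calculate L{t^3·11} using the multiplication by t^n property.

L{11} = 11/s. d^1/ds^1[1/s] = -1/s². d^2/ds^2[1/s] = 2/s^3. d^3/ds^3[1/s] = -6/s^4. So L{t^3} = (-1)^{3}·-6/s^4 = 6/s^4. Then L{t^3·11} = 11·6/s^4 = 66/s^4

Final answer: 66/s^4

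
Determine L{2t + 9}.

L{2t + 9} = 2·L{t} + 9·L{1} = 2/s² + 9/s

Final answer: 2/s² + 9/s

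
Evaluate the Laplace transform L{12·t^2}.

L{t^n} = n!/s^(n+1), so L{t^2} = 2/s^3. Then L{12·t^2} = 12·2/s^3 = 24/s^3

Final answer: 24/s^3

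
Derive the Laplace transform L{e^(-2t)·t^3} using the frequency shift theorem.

L{e^(at)·t^n} = n!/(s-a)^(n+1), so L{e^(-2t)·t^3} = 6/(s+2)^4

Final answer: 6/(s+2)^4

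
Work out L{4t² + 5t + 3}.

L{4t² + 5t + 3} = 4·2/s³ + 5/s² + 3/s = 8/s³ + 5/s² + 3/s

Final answer: 8/s³ + 5/s² + 3/s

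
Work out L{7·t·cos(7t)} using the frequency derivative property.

L{cos(7t)} = s/(s² + 49). Derivative: d/ds[s/(s² + 49)] = [(s² + 49) - s·2s]/(s² + 49)² = (49 - s²)/(s² + 49)². So L{t·cos(7t)} = -F'(s) = (s² - 49)/(s² + 49)². Then L{7·t·cos(7t)} = 7·(s² - 49)/(s² + 49)²

Final answer: 7·(s² - 49)/(s² + 49)²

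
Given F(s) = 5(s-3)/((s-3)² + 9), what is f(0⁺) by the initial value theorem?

f(0⁺) = lim_{s→∞} sF(s) = lim_{s→∞} 5s(s-3)/((s-3)² + 9) = 5

Final answer: 5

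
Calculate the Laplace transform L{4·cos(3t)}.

L{cos(ωt)} = s/(s² + ω²), so L{cos(3t)} = s/(s² + 9). Then L{4·cos(3t)} = 4·s/(s² + 9) = 4s/(s² + 9)

Final answer: 4s/(s² + 9)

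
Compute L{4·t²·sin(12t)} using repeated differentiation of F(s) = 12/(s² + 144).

F(s) = 12/(s² + 144). F'(s) = -24s/(s² + 144)². F''(s) = -24(144 - 3s²)/(s² + 144)³ = (72s² - 3456)/(s² + 144)³. So L{t²·sin(12t)} = (-1)² F''(s) = (72s² - 3456)/(s² + 144)³. Then L{4·t²·sin(12t)} = 4·(72s² - 3456)/(s² + 144)³ = (288s² - 13824)/(s² + 144)³

Final answer: (288s² - 13824)/(s² + 144)³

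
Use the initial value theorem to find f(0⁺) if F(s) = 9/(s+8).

f(0⁺) = lim_{s→∞} s·9/(s+8) = lim_{s→∞} 9s/(s+8) = 9

Final answer: 9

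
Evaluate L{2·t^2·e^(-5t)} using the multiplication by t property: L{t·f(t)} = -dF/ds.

Using L{t^n·e^(at)} = n!/(s-a)^(n+1), L{t^2·e^(-5t)} = 2/(s+5)^3, so L{2·t^2·e^(-5t)} = 2·2/(s+5)^3 = 4/(s+5)^3

Final answer: 4/(s+5)^3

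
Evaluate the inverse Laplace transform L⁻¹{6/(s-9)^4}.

L⁻¹{n!/(s-a)^(n+1)} = t^n·e^(at), so L⁻¹{6/(s-9)^4} = t^3·e^(9t)

Final answer: t^3·e^(9t)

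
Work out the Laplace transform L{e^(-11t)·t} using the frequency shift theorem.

L{e^(at)·t^n} = n!/(s-a)^(n+1), so L{e^(-11t)·t} = 1/(s+11)^2

Final answer: 1/(s+11)^2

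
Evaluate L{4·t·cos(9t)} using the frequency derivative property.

L{cos(9t)} = s/(s² + 81). Derivative: d/ds[s/(s² + 81)] = [(s² + 81) - s·2s]/(s² + 81)² = (81 - s²)/(s² + 81)². So L{t·cos(9t)} = -F'(s) = (s² - 81)/(s² + 81)². Then L{4·t·cos(9t)} = 4·(s² - 81)/(s² + 81)²

Final answer: 4·(s² - 81)/(s² + 81)²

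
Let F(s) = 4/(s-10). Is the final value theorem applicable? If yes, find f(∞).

sF(s) = 4s/(s-10) has a pole at s = 10 in the right half-plane. Theorem does NOT apply (unstable system; f(t) = 4·e^(10t) grows without bound).

Final answer: Not applicable (unstable)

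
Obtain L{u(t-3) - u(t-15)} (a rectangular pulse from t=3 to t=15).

L{u(t-a)} = e^(-as)/s. L{u(t-3) - u(t-15)} = (e^(-3s) - e^(-15s))/s

Final answer: (e^(-3s) - e^(-15s))/s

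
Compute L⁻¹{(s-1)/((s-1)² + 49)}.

Using frequency shift: L⁻¹{(s-a)/((s-a)² + b²)} = e^(at)cos(bt). Here a=1, b=7

Final answer: e^t·cos(7t)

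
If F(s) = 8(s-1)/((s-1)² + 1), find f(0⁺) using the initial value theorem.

f(0⁺) = lim_{s→∞} sF(s) = lim_{s→∞} 8s(s-1)/((s-1)² + 1) = 8

Final answer: 8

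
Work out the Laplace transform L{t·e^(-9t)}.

L{t^n·e^(at)} = n!/(s-a)^(n+1), so L{t·e^(-9t)} = 1/(s+9)^2

Final answer: 1/(s+9)^2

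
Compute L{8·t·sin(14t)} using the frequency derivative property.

L{sin(14t)} = 14/(s² + 196). By L{t·f(t)} = -F'(s): -d/ds[14/(s² + 196)] = -(14)·(-2s)/(s² + 196)² = 28s/(s² + 196)². Then L{8·t·sin(14t)} = 8·28s/(s² + 196)² = 224s/(s² + 196)²

Final answer: 224s/(s² + 196)²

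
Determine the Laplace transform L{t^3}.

L{t^n} = n!/s^(n+1), so L{t^3} = 6/s^4

Final answer: 6/s^4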